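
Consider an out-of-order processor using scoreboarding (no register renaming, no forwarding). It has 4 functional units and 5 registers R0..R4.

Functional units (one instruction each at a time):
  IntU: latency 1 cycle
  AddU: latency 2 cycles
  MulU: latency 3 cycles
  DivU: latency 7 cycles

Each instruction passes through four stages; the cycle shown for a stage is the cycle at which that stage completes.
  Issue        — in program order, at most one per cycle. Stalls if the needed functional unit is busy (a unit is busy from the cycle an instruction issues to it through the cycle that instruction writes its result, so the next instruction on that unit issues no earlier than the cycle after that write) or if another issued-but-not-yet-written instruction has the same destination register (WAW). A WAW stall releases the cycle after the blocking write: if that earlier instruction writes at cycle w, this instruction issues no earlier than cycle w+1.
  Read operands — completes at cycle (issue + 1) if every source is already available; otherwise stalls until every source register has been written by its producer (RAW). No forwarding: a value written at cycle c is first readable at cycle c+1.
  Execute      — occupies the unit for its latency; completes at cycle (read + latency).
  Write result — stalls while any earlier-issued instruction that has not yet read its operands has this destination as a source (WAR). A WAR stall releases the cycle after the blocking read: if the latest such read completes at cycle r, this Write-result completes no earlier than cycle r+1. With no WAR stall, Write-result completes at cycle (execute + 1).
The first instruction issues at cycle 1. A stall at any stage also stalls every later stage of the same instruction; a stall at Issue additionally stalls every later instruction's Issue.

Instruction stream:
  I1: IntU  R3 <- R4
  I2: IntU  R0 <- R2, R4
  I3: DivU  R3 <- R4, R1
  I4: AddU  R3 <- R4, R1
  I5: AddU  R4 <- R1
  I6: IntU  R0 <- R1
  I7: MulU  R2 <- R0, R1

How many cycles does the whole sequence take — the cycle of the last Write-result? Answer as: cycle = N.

I1: IS=1 RO=2 EX=3 WR=4
I2: IS=5 RO=6 EX=7 WR=8  [struct: IntU busy until I1 writes@4]
I3: IS=6 RO=7 EX=14 WR=15
I4: IS=16 RO=17 EX=19 WR=20  [WAW R3: wait I3 write@15]
I5: IS=21 RO=22 EX=24 WR=25  [struct: AddU busy until I4 writes@20]
I6: IS=22 RO=23 EX=24 WR=25
I7: IS=23 RO=26 EX=29 WR=30  [RAW R0: wait I6 write@25]

cycle = 30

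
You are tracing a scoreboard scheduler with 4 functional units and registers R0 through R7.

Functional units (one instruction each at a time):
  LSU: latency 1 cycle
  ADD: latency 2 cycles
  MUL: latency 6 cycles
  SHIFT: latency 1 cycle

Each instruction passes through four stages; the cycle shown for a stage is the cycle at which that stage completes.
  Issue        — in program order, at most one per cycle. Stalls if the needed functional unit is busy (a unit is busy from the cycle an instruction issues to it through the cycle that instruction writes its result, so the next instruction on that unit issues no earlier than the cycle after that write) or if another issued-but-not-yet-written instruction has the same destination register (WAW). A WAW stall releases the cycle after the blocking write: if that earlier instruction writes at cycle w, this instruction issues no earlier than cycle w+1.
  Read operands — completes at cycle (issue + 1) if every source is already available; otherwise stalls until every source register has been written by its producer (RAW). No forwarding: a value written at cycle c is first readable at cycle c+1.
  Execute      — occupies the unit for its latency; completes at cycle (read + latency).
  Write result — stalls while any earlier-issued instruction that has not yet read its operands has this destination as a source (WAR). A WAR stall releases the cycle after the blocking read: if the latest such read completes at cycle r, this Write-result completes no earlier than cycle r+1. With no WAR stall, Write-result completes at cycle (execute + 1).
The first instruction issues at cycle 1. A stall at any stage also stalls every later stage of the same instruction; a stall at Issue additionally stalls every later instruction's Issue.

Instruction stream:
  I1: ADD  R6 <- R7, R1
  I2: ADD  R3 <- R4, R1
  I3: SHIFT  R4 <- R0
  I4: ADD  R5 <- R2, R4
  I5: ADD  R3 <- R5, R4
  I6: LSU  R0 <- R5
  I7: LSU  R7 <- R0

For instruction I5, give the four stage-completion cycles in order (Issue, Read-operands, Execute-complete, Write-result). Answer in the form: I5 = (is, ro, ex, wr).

[I1] 1/2/4/5
[I2] 6/7/9/10  (struct: ADD busy until I1 writes@5)
[I3] 7/8/9/10
[I4] 11/12/14/15  (struct: ADD busy until I2 writes@10)
[I5] 16/17/19/20  (struct: ADD busy until I4 writes@15)
[I6] 17/18/19/20
[I7] 21/22/23/24  (struct: LSU busy until I6 writes@20)

I5 = (16, 17, 19, 20)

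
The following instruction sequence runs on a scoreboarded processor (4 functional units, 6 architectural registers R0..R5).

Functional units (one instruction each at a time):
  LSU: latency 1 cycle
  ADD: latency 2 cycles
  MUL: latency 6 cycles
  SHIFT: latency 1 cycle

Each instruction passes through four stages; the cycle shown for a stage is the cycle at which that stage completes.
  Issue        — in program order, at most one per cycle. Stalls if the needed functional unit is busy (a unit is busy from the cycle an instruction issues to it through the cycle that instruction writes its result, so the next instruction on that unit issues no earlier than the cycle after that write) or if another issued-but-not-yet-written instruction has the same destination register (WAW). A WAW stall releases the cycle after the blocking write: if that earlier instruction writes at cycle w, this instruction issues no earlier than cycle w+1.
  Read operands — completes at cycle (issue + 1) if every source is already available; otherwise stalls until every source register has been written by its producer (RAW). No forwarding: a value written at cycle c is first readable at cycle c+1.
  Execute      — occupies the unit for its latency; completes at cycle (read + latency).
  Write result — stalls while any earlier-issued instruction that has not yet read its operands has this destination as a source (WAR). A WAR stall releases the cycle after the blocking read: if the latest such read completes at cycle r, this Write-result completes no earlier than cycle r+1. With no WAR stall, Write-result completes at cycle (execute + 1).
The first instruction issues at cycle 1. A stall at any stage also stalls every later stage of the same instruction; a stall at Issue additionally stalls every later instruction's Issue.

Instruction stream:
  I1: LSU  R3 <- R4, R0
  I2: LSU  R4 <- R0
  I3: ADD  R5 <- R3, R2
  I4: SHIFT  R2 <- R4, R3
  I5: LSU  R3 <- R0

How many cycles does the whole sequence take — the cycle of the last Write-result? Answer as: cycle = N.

c1: I1 issues→LSU
c2: I1 reads
c3: I1 exec-done
c4: I1 writes R3
c5: I2 issues→LSU
c6: I2 reads; I3 issues→ADD
c7: I2 exec-done; I3 reads; I4 issues→SHIFT
c8: I2 writes R4
c9: I3 exec-done; I4 reads; I5 issues→LSU
c10: I3 writes R5; I4 exec-done; I5 reads
c11: I4 writes R2; I5 exec-done
c12: I5 writes R3

cycle = 12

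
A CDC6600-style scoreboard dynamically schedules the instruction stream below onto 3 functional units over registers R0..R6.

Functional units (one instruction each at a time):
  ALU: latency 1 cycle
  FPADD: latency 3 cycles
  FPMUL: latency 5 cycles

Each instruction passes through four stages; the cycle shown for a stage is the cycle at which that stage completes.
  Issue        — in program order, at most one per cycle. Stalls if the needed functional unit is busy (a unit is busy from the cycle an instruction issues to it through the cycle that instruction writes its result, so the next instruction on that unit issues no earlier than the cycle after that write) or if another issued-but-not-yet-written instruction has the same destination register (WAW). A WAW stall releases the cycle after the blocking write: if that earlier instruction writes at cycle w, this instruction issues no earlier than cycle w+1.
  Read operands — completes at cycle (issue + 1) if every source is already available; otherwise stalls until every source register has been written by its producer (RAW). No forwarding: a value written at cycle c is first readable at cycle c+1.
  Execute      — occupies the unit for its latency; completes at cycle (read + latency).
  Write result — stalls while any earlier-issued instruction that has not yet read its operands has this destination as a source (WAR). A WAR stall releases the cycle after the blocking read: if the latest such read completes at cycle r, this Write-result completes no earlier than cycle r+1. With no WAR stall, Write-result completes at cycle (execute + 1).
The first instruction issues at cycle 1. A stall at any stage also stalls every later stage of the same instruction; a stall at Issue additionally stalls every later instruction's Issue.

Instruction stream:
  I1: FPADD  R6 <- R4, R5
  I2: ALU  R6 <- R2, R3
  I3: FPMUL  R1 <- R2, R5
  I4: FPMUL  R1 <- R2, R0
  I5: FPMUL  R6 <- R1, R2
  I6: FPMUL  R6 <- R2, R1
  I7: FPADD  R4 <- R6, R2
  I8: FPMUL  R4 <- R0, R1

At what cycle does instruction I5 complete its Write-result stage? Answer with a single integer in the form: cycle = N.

  I1 | 1 | 2 | 5 | 6
  I2 | 7 | 8 | 9 | 10   WAW R6: wait I1 write@6
  I3 | 8 | 9 | 14 | 15
  I4 | 16 | 17 | 22 | 23   struct: FPMUL busy until I3 writes@15
  I5 | 24 | 25 | 30 | 31   struct: FPMUL busy until I4 writes@23
  I6 | 32 | 33 | 38 | 39   struct: FPMUL busy until I5 writes@31
  I7 | 33 | 40 | 43 | 44   RAW R6: wait I6 write@39
  I8 | 45 | 46 | 51 | 52   WAW R4: wait I7 write@44

cycle = 31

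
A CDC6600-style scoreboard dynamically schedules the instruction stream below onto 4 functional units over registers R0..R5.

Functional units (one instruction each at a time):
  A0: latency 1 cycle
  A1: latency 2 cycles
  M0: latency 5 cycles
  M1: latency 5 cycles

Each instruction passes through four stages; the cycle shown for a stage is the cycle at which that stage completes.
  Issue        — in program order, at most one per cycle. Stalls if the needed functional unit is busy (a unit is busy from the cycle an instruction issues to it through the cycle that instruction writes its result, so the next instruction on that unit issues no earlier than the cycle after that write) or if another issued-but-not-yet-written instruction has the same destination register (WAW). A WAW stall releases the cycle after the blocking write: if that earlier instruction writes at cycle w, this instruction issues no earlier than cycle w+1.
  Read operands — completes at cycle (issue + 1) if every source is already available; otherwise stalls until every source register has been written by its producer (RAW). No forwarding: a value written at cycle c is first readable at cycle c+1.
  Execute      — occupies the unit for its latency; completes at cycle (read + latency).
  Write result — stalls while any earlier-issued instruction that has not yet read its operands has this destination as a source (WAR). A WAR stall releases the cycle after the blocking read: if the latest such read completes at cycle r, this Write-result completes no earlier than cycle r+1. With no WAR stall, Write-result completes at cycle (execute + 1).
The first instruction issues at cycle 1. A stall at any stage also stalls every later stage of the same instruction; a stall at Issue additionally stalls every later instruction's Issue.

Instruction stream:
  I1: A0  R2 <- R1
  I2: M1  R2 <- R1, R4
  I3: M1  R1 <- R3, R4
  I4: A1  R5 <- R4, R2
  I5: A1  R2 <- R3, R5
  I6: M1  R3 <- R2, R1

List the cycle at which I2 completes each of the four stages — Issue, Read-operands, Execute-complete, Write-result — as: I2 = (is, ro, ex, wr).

I2 = (5, 6, 11, 12)

c1: I1→A0
c2: I1 RO
c3: I1 EX
c4: I1 WR R2
c5: I2→M1
c6: I2 RO
c11: I2 EX
c12: I2 WR R2
c13: I3→M1
c14: I3 RO, I4→A1
c15: I4 RO
c17: I4 EX
c18: I4 WR R5
c19: I3 EX, I5→A1
c20: I3 WR R1, I5 RO
c21: I6→M1
c22: I5 EX
c23: I5 WR R2
c24: I6 RO
c29: I6 EX
c30: I6 WR R3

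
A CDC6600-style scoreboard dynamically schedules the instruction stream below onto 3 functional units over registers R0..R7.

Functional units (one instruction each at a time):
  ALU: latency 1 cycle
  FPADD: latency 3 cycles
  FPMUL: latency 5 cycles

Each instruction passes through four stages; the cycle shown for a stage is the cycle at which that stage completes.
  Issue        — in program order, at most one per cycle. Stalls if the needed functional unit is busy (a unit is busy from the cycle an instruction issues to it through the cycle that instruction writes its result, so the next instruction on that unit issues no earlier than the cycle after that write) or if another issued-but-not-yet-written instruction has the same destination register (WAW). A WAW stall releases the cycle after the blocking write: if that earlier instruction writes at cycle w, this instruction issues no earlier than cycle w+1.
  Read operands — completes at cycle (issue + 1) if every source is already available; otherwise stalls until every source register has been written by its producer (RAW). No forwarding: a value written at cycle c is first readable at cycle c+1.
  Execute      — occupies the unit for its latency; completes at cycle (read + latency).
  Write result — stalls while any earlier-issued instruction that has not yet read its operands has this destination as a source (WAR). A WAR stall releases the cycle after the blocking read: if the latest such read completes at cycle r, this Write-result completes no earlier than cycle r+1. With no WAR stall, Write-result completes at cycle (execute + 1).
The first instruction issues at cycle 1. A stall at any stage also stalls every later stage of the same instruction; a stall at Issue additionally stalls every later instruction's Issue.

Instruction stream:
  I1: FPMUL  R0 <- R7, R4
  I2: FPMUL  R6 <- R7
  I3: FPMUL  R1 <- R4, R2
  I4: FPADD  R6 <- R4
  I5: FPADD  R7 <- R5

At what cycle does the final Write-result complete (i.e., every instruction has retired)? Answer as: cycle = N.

cycle = 29

t=1  I1→FPMUL
t=2  I1 RO
t=7  I1 EX
t=8  I1 WR R0
t=9  I2→FPMUL
t=10  I2 RO
t=15  I2 EX
t=16  I2 WR R6
t=17  I3→FPMUL
t=18  I3 RO, I4→FPADD
t=19  I4 RO
t=22  I4 EX
t=23  I3 EX, I4 WR R6
t=24  I3 WR R1, I5→FPADD
t=25  I5 RO
t=28  I5 EX
t=29  I5 WR R7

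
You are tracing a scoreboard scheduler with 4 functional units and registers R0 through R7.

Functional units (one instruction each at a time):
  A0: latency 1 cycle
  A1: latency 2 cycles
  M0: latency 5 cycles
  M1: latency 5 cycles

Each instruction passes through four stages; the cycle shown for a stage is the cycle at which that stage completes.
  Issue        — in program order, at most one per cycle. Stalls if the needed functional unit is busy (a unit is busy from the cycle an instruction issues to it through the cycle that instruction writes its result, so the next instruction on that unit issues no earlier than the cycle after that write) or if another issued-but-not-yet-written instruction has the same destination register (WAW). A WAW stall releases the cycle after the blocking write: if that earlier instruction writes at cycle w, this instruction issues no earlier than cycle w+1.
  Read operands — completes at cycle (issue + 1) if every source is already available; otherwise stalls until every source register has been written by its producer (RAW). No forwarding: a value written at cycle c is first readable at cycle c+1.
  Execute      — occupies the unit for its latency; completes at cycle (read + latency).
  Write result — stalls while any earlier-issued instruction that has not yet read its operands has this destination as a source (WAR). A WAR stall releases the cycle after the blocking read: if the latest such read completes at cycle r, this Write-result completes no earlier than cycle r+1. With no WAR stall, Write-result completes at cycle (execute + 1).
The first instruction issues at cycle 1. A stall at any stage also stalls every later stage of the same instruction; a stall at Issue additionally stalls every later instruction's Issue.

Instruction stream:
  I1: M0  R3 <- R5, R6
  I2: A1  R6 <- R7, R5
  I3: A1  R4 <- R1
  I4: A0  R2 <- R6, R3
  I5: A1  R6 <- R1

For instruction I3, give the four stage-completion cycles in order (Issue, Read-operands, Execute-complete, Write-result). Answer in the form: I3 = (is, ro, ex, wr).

I3 = (7, 8, 10, 11)

cycle 1: I1 issues→M0
cycle 2: I1 reads | I2 issues→A1
cycle 3: I2 reads
cycle 5: I2 exec-done
cycle 6: I2 writes R6
cycle 7: I1 exec-done | I3 issues→A1
cycle 8: I1 writes R3 | I3 reads | I4 issues→A0
cycle 9: I4 reads
cycle 10: I3 exec-done | I4 exec-done
cycle 11: I3 writes R4 | I4 writes R2
cycle 12: I5 issues→A1
cycle 13: I5 reads
cycle 15: I5 exec-done
cycle 16: I5 writes R6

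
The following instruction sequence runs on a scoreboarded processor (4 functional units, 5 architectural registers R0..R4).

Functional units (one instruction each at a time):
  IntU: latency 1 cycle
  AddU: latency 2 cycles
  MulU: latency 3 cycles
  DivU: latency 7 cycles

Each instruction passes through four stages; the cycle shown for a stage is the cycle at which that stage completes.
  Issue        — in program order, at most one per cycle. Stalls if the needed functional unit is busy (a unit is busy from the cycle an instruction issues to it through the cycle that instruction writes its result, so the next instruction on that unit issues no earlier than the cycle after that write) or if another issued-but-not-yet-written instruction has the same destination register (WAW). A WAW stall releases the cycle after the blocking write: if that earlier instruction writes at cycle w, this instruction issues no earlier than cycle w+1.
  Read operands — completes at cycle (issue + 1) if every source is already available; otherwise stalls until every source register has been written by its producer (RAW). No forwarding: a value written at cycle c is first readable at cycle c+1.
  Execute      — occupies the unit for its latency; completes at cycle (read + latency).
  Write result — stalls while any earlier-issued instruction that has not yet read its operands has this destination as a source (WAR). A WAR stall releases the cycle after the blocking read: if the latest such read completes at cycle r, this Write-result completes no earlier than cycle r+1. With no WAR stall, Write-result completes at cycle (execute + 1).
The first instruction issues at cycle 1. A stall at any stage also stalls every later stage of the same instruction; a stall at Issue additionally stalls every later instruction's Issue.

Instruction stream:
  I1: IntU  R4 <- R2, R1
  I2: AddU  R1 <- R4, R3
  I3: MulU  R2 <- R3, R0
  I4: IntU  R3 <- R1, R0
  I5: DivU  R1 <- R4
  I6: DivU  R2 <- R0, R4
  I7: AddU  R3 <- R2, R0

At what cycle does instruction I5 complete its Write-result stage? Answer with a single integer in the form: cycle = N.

cycle = 18

1) issue 1, read 2, done 3, write 4
2) issue 2, read 5, done 7, write 8  <RAW R4: wait I1 write@4>
3) issue 3, read 4, done 7, write 8
4) issue 5, read 9, done 10, write 11  <struct: IntU busy until I1 writes@4 / RAW R1: wait I2 write@8>
5) issue 9, read 10, done 17, write 18  <WAW R1: wait I2 write@8>
6) issue 19, read 20, done 27, write 28  <struct: DivU busy until I5 writes@18>
7) issue 20, read 29, done 31, write 32  <RAW R2: wait I6 write@28>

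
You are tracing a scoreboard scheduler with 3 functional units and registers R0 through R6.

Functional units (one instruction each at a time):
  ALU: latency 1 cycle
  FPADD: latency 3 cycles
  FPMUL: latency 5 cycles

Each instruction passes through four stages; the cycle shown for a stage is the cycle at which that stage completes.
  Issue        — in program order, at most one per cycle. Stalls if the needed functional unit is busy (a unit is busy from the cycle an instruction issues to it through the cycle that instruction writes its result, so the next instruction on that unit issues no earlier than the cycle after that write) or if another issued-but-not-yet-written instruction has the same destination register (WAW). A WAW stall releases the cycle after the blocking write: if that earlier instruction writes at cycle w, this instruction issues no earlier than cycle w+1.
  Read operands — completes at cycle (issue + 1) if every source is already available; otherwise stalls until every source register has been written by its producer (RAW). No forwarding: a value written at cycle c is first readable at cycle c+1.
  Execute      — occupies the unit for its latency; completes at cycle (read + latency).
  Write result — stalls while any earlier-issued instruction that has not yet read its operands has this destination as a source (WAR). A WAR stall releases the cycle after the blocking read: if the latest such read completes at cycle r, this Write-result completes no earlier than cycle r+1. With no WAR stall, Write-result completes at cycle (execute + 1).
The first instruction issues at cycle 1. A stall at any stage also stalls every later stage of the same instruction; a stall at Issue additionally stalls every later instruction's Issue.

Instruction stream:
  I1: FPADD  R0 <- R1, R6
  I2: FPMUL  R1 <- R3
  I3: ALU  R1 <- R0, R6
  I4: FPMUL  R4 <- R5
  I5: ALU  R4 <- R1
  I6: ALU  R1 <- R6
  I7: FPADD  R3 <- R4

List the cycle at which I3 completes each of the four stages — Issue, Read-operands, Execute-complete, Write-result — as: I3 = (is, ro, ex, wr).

I3 = (10, 11, 12, 13)

c1: I1→FPADD
c2: I1 RO, I2→FPMUL
c3: I2 RO
c5: I1 EX
c6: I1 WR R0
c8: I2 EX
c9: I2 WR R1
c10: I3→ALU
c11: I3 RO, I4→FPMUL
c12: I3 EX, I4 RO
c13: I3 WR R1
c17: I4 EX
c18: I4 WR R4
c19: I5→ALU
c20: I5 RO
c21: I5 EX
c22: I5 WR R4
c23: I6→ALU
c24: I6 RO, I7→FPADD
c25: I6 EX, I7 RO
c26: I6 WR R1
c28: I7 EX
c29: I7 WR R3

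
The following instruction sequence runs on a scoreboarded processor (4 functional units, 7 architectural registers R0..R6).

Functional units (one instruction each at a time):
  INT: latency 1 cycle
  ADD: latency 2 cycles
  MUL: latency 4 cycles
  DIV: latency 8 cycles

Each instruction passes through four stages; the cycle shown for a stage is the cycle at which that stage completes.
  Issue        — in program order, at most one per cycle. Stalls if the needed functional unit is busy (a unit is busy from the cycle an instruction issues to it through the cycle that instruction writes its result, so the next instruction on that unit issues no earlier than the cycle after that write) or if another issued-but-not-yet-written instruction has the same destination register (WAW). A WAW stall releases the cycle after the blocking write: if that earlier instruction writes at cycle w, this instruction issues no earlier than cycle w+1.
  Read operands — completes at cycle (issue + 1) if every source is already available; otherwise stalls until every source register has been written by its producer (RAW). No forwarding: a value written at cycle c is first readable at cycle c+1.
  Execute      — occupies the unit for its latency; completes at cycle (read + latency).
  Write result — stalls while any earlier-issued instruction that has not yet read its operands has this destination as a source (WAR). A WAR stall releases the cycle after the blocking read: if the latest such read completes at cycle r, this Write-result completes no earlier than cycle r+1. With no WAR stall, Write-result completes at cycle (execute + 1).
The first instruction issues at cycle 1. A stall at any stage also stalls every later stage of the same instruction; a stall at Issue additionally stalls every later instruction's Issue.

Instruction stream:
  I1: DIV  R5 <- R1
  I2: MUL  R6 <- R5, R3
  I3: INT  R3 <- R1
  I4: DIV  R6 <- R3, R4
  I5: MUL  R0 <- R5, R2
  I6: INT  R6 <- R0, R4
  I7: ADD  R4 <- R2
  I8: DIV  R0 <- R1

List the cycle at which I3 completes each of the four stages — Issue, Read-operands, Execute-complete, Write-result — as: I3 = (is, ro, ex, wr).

t=1  I1 dispatched to DIV
t=2  I1 operands ready; I2 dispatched to MUL
t=3  I3 dispatched to INT
t=4  I3 operands ready
t=5  I3 complete
t=10  I1 complete
t=11  R5←I1
t=12  I2 operands ready
t=13  R3←I3
t=16  I2 complete
t=17  R6←I2
t=18  I4 dispatched to DIV
t=19  I4 operands ready; I5 dispatched to MUL
t=20  I5 operands ready
t=24  I5 complete
t=25  R0←I5
t=27  I4 complete
t=28  R6←I4
t=29  I6 dispatched to INT
t=30  I6 operands ready; I7 dispatched to ADD
t=31  I6 complete; I7 operands ready; I8 dispatched to DIV
t=32  R6←I6; I8 operands ready
t=33  I7 complete
t=34  R4←I7
t=40  I8 complete
t=41  R0←I8

I3 = (3, 4, 5, 13)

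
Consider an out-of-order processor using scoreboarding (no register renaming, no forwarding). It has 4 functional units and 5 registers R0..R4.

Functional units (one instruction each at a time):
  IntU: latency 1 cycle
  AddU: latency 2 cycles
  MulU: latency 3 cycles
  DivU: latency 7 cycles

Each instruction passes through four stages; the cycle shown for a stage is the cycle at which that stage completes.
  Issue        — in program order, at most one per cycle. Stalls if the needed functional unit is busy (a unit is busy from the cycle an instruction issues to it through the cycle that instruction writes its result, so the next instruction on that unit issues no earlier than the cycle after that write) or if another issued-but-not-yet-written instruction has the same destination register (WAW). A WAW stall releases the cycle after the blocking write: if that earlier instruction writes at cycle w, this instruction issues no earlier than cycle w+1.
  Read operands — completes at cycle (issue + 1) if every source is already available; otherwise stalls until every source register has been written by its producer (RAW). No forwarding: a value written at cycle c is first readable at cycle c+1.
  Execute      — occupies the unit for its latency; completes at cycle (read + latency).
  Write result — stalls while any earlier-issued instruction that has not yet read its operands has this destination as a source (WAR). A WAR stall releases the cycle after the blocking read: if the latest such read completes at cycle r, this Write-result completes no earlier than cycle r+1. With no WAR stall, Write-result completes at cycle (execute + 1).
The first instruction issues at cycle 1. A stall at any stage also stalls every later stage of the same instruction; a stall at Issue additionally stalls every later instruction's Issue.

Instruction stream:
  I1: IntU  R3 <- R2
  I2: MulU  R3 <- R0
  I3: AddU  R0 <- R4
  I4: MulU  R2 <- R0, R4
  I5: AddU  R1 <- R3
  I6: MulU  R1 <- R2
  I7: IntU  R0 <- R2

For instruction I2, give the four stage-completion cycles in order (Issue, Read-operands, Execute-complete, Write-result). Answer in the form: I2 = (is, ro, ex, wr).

I1  is:1  ro:2  ex:3  wr:4
I2  is:5  ro:6  ex:9  wr:10  — WAW R3: wait I1 write@4
I3  is:6  ro:7  ex:9  wr:10
I4  is:11  ro:12  ex:15  wr:16  — struct: MulU busy until I2 writes@10
I5  is:12  ro:13  ex:15  wr:16
I6  is:17  ro:18  ex:21  wr:22  — WAW R1: wait I5 write@16
I7  is:18  ro:19  ex:20  wr:21

I2 = (5, 6, 9, 10)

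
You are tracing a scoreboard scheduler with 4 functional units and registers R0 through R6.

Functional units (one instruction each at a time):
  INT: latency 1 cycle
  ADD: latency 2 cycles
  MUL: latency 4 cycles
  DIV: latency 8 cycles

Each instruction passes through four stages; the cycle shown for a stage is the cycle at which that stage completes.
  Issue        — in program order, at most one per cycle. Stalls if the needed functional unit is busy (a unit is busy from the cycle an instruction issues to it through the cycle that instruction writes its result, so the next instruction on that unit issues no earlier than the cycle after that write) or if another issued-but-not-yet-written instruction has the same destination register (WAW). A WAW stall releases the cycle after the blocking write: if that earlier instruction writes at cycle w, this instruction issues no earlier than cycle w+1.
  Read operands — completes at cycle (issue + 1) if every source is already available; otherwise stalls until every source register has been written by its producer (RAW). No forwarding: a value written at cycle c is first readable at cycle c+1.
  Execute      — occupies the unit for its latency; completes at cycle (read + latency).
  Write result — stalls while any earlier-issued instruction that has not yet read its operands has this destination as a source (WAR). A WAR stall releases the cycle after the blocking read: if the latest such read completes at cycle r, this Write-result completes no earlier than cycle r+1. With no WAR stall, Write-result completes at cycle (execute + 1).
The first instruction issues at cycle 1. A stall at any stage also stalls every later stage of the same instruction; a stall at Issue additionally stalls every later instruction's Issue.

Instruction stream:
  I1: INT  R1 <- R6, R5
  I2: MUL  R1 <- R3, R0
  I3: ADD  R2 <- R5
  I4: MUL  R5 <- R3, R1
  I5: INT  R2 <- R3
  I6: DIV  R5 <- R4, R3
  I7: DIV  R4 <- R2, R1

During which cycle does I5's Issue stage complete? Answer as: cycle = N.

[I1] 1/2/3/4
[I2] 5/6/10/11  (WAW R1: wait I1 write@4)
[I3] 6/7/9/10
[I4] 12/13/17/18  (struct: MUL busy until I2 writes@11)
[I5] 13/14/15/16
[I6] 19/20/28/29  (WAW R5: wait I4 write@18)
[I7] 30/31/39/40  (struct: DIV busy until I6 writes@29)

cycle = 13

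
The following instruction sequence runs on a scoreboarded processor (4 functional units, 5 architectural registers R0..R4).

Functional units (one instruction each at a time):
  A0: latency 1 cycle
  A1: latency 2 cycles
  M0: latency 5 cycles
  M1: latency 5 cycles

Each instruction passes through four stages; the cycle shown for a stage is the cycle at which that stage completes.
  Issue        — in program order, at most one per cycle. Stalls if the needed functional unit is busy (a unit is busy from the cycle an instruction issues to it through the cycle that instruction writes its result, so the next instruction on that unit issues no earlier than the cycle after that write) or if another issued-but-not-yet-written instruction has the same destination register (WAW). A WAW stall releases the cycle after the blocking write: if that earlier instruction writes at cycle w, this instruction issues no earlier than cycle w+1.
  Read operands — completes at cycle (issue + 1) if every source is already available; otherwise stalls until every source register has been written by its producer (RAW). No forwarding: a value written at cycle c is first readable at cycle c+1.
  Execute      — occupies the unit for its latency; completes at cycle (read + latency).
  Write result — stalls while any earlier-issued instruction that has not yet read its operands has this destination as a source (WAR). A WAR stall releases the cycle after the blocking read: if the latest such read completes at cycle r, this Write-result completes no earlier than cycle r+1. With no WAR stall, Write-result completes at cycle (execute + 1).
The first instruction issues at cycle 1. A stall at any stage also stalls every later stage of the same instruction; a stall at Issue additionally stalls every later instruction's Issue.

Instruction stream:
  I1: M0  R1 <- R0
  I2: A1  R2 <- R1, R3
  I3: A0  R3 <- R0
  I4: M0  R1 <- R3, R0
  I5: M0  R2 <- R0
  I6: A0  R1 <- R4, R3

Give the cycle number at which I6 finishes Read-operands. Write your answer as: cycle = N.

cycle = 20

  I1 | 1 | 2 | 7 | 8
  I2 | 2 | 9 | 11 | 12   RAW R1: wait I1 write@8
  I3 | 3 | 4 | 5 | 10   WAR R3: wait I2 read@9
  I4 | 9 | 11 | 16 | 17   struct: M0 busy until I1 writes@8 · RAW R3: wait I3 write@10
  I5 | 18 | 19 | 24 | 25   struct: M0 busy until I4 writes@17
  I6 | 19 | 20 | 21 | 22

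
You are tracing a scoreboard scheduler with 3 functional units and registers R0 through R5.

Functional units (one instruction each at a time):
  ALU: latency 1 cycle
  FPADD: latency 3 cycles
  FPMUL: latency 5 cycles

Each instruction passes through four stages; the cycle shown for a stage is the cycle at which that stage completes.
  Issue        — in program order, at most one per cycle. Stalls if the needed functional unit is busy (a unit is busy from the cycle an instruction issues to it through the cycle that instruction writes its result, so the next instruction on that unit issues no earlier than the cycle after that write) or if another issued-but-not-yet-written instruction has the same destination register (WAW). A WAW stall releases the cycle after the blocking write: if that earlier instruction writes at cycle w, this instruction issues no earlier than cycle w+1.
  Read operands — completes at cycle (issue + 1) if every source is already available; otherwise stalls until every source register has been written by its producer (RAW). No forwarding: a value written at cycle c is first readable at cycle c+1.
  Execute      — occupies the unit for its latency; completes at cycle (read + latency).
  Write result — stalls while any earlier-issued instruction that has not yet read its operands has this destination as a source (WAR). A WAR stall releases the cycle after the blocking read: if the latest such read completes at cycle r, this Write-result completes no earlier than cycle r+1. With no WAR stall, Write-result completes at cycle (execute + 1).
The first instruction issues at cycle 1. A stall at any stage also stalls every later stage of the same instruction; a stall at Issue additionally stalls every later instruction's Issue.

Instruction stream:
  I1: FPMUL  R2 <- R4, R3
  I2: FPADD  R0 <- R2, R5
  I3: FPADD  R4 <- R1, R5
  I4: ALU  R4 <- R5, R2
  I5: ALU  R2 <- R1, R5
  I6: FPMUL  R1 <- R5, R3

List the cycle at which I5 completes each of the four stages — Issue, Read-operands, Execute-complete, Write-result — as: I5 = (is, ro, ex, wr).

I5 = (24, 25, 26, 27)

[I1] 1/2/7/8
[I2] 2/9/12/13  (RAW R2: wait I1 write@8)
[I3] 14/15/18/19  (struct: FPADD busy until I2 writes@13)
[I4] 20/21/22/23  (WAW R4: wait I3 write@19)
[I5] 24/25/26/27  (struct: ALU busy until I4 writes@23)
[I6] 25/26/31/32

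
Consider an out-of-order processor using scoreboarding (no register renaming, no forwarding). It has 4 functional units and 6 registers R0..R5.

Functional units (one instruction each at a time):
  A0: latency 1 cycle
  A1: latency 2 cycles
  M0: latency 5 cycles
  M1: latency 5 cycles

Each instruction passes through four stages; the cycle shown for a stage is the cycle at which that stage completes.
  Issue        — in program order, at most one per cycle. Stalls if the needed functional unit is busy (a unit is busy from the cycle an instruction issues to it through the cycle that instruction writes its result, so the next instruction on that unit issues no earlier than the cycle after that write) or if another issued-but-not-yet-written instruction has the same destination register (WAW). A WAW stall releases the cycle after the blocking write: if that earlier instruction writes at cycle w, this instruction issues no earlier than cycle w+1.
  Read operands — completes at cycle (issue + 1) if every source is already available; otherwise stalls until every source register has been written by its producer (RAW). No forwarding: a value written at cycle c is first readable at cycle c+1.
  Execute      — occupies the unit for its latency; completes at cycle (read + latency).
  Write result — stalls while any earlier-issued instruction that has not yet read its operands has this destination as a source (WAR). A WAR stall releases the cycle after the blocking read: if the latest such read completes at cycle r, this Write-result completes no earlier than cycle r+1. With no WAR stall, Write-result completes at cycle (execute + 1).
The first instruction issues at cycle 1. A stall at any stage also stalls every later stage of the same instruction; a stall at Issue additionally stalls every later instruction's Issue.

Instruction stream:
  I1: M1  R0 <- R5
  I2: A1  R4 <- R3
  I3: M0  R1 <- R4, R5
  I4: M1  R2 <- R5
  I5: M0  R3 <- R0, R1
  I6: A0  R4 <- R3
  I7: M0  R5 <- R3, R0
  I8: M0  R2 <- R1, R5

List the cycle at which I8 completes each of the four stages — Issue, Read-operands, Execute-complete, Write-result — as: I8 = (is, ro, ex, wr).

I8 = (30, 31, 36, 37)

[1] I1 issues→M1
[2] I1 reads | I2 issues→A1
[3] I2 reads | I3 issues→M0
[5] I2 exec-done
[6] I2 writes R4
[7] I1 exec-done | I3 reads
[8] I1 writes R0
[9] I4 issues→M1
[10] I4 reads
[12] I3 exec-done
[13] I3 writes R1
[14] I5 issues→M0
[15] I4 exec-done | I5 reads | I6 issues→A0
[16] I4 writes R2
[20] I5 exec-done
[21] I5 writes R3
[22] I6 reads | I7 issues→M0
[23] I6 exec-done | I7 reads
[24] I6 writes R4
[28] I7 exec-done
[29] I7 writes R5
[30] I8 issues→M0
[31] I8 reads
[36] I8 exec-done
[37] I8 writes R2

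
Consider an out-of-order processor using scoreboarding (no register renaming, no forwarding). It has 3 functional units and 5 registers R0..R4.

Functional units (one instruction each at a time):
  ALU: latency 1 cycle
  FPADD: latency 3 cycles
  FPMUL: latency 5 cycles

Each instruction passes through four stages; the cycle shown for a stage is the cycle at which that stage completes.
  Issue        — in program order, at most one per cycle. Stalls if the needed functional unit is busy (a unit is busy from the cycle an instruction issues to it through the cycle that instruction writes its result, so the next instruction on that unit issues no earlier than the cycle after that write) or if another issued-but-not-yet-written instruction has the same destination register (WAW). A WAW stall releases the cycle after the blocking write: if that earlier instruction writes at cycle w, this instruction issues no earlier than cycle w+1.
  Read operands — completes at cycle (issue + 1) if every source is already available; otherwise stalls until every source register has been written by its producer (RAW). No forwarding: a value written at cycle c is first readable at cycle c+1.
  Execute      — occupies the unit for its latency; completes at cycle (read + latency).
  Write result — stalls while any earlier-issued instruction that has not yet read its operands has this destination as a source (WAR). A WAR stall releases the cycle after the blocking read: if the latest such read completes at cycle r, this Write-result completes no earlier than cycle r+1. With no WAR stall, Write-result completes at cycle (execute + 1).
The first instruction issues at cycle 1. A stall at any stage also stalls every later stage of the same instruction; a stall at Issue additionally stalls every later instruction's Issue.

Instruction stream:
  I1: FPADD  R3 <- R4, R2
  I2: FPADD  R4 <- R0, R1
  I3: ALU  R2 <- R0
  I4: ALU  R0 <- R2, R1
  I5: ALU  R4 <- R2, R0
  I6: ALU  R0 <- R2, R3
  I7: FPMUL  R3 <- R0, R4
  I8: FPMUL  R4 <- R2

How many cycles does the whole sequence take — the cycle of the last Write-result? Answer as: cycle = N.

cycle 1: I1→FPADD
cycle 2: I1 RO
cycle 5: I1 EX
cycle 6: I1 WR R3
cycle 7: I2→FPADD
cycle 8: I2 RO · I3→ALU
cycle 9: I3 RO
cycle 10: I3 EX
cycle 11: I2 EX · I3 WR R2
cycle 12: I2 WR R4 · I4→ALU
cycle 13: I4 RO
cycle 14: I4 EX
cycle 15: I4 WR R0
cycle 16: I5→ALU
cycle 17: I5 RO
cycle 18: I5 EX
cycle 19: I5 WR R4
cycle 20: I6→ALU
cycle 21: I6 RO · I7→FPMUL
cycle 22: I6 EX
cycle 23: I6 WR R0
cycle 24: I7 RO
cycle 29: I7 EX
cycle 30: I7 WR R3
cycle 31: I8→FPMUL
cycle 32: I8 RO
cycle 37: I8 EX
cycle 38: I8 WR R4

cycle = 38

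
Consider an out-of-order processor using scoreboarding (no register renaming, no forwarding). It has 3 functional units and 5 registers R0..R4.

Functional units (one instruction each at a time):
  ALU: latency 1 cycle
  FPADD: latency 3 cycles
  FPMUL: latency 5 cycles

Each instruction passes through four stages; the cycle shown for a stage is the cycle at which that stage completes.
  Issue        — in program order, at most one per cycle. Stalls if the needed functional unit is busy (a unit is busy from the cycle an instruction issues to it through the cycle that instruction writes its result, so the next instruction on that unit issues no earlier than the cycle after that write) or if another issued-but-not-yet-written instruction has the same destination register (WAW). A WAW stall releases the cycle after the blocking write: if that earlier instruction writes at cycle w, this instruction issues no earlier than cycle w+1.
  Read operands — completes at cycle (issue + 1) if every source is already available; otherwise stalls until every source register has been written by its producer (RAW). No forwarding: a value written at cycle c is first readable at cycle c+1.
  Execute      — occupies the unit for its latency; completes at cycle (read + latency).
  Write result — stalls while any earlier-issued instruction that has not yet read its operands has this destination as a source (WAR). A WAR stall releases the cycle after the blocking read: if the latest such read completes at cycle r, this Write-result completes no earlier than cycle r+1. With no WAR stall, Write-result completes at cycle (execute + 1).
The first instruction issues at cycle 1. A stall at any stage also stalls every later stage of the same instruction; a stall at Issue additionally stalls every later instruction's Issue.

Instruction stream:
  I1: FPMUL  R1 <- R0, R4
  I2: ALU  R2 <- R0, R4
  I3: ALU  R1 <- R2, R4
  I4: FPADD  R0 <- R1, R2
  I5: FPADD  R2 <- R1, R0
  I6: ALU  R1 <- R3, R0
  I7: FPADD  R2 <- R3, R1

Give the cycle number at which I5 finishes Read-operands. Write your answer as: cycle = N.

cycle = 19

[1] I1 dispatched to FPMUL
[2] I1 operands ready · I2 dispatched to ALU
[3] I2 operands ready
[4] I2 complete
[5] R2←I2
[7] I1 complete
[8] R1←I1
[9] I3 dispatched to ALU
[10] I3 operands ready · I4 dispatched to FPADD
[11] I3 complete
[12] R1←I3
[13] I4 operands ready
[16] I4 complete
[17] R0←I4
[18] I5 dispatched to FPADD
[19] I5 operands ready · I6 dispatched to ALU
[20] I6 operands ready
[21] I6 complete
[22] I5 complete · R1←I6
[23] R2←I5
[24] I7 dispatched to FPADD
[25] I7 operands ready
[28] I7 complete
[29] R2←I7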